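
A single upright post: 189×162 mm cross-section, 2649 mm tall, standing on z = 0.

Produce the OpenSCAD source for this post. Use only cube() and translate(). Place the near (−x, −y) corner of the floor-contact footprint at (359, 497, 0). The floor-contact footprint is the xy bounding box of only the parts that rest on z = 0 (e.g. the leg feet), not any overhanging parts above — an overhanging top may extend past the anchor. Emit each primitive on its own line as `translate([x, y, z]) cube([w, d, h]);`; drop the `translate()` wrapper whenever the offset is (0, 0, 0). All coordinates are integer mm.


translate([359, 497, 0]) cube([189, 162, 2649]);


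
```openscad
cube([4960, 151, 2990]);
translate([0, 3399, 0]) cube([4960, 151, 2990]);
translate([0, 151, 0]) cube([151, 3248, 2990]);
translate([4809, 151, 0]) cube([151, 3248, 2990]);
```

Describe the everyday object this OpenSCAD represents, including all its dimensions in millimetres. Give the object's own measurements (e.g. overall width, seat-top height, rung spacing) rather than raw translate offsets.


The wall frame of a small rectangular building: four walls, each 2990 mm tall and 151 mm thick, enclosing a footprint 4960 mm (x) by 3550 mm (y) outside-to-outside, with no floor or roof. The front and back walls (the −y and +y sides) span the full width; the two side walls fit between them.


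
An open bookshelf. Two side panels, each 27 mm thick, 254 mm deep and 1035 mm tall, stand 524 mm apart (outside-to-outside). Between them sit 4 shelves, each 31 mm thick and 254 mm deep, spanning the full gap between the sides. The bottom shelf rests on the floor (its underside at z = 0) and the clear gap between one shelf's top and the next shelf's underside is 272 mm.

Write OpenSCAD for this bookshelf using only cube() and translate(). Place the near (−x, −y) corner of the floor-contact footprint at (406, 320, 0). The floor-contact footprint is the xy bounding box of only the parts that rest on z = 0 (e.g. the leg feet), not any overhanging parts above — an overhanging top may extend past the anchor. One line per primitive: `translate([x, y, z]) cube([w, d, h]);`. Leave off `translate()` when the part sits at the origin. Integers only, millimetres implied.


translate([406, 320, 0]) cube([27, 254, 1035]);
translate([903, 320, 0]) cube([27, 254, 1035]);
translate([433, 320, 0]) cube([470, 254, 31]);
translate([433, 320, 303]) cube([470, 254, 31]);
translate([433, 320, 606]) cube([470, 254, 31]);
translate([433, 320, 909]) cube([470, 254, 31]);


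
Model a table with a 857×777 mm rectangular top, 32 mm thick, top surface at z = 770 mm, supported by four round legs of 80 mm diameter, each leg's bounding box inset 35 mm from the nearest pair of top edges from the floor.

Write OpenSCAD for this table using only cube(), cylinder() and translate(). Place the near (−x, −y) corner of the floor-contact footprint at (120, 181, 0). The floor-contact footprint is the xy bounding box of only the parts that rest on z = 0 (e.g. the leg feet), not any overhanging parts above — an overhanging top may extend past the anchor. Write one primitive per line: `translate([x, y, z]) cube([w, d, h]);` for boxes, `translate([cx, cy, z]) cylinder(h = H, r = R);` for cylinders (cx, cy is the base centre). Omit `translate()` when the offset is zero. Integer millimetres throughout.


translate([85, 146, 738]) cube([857, 777, 32]);
translate([160, 221, 0]) cylinder(h = 738, r = 40);
translate([867, 221, 0]) cylinder(h = 738, r = 40);
translate([160, 848, 0]) cylinder(h = 738, r = 40);
translate([867, 848, 0]) cylinder(h = 738, r = 40);


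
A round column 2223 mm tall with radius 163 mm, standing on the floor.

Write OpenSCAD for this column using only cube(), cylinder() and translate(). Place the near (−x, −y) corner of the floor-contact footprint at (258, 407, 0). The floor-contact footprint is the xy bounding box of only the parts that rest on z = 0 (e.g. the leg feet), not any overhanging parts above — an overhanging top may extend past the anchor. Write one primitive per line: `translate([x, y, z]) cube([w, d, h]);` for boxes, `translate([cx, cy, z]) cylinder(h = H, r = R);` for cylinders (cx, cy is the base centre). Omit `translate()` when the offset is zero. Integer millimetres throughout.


translate([421, 570, 0]) cylinder(h = 2223, r = 163);


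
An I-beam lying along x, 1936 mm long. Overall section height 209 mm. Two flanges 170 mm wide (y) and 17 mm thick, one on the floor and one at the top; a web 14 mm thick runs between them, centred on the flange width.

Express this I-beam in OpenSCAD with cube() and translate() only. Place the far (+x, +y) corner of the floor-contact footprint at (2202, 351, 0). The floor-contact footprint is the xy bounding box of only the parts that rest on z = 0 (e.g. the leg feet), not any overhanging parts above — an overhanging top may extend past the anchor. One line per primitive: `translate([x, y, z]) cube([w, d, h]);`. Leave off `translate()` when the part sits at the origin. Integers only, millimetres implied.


translate([266, 181, 0]) cube([1936, 170, 17]);
translate([266, 259, 17]) cube([1936, 14, 175]);
translate([266, 181, 192]) cube([1936, 170, 17]);


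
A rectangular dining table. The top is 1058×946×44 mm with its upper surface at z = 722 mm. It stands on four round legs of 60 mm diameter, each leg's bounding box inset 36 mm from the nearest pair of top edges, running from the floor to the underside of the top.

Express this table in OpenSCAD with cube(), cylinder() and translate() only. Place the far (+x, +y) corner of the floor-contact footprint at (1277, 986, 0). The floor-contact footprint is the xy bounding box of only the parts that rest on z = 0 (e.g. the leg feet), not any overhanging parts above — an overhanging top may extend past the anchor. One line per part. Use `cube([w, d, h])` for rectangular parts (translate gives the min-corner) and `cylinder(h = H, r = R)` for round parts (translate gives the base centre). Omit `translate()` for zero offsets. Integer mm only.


translate([255, 76, 678]) cube([1058, 946, 44]);
translate([321, 142, 0]) cylinder(h = 678, r = 30);
translate([1247, 142, 0]) cylinder(h = 678, r = 30);
translate([321, 956, 0]) cylinder(h = 678, r = 30);
translate([1247, 956, 0]) cylinder(h = 678, r = 30);


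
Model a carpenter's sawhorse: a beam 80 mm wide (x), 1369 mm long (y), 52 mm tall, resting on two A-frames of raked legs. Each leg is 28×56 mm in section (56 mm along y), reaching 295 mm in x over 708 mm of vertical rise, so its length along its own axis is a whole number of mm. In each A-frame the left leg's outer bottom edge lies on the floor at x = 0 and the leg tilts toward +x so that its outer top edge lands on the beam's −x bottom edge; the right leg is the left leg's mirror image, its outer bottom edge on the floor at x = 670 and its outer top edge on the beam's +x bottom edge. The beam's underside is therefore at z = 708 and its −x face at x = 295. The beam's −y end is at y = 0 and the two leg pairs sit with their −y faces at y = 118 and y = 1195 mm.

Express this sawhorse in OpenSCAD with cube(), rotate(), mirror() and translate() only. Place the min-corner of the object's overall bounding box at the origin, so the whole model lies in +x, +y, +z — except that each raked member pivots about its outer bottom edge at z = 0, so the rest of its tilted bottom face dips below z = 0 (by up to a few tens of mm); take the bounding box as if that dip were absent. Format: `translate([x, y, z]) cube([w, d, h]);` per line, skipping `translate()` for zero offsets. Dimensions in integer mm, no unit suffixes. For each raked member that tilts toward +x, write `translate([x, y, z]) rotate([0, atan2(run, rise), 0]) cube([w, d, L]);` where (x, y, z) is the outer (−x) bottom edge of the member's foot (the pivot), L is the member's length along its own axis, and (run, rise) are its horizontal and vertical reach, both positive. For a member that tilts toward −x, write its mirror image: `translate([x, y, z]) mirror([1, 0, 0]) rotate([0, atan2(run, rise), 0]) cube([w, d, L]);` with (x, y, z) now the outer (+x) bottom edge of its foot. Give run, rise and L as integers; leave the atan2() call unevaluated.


translate([295, 0, 708]) cube([80, 1369, 52]);
translate([0, 118, 0]) rotate([0, atan2(295, 708), 0]) cube([28, 56, 767]);
translate([670, 118, 0]) mirror([1, 0, 0]) rotate([0, atan2(295, 708), 0]) cube([28, 56, 767]);
translate([0, 1195, 0]) rotate([0, atan2(295, 708), 0]) cube([28, 56, 767]);
translate([670, 1195, 0]) mirror([1, 0, 0]) rotate([0, atan2(295, 708), 0]) cube([28, 56, 767]);


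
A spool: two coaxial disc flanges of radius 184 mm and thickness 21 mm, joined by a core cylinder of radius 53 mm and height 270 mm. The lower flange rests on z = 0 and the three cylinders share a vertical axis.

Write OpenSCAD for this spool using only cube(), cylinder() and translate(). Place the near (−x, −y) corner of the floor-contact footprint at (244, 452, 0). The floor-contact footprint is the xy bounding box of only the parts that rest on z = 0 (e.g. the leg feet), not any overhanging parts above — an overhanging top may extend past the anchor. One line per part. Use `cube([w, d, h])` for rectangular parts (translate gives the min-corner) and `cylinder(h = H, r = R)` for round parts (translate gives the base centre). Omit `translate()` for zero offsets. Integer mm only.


translate([428, 636, 0]) cylinder(h = 21, r = 184);
translate([428, 636, 21]) cylinder(h = 270, r = 53);
translate([428, 636, 291]) cylinder(h = 21, r = 184);


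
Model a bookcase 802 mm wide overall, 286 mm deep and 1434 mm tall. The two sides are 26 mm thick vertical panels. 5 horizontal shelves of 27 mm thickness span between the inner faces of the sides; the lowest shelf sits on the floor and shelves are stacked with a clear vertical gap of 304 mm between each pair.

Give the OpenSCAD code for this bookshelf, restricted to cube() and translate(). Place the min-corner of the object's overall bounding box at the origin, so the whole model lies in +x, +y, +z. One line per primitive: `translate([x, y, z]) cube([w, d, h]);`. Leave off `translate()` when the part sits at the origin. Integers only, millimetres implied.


cube([26, 286, 1434]);
translate([776, 0, 0]) cube([26, 286, 1434]);
translate([26, 0, 0]) cube([750, 286, 27]);
translate([26, 0, 331]) cube([750, 286, 27]);
translate([26, 0, 662]) cube([750, 286, 27]);
translate([26, 0, 993]) cube([750, 286, 27]);
translate([26, 0, 1324]) cube([750, 286, 27]);


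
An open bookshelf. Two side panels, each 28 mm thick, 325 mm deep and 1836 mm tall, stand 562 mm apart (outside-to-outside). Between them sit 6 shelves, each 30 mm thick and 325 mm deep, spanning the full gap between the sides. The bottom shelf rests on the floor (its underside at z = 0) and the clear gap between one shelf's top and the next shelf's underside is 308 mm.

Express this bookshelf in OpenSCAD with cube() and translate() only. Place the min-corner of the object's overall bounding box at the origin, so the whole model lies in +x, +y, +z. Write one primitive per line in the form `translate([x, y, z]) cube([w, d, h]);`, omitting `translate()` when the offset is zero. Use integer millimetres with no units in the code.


cube([28, 325, 1836]);
translate([534, 0, 0]) cube([28, 325, 1836]);
translate([28, 0, 0]) cube([506, 325, 30]);
translate([28, 0, 338]) cube([506, 325, 30]);
translate([28, 0, 676]) cube([506, 325, 30]);
translate([28, 0, 1014]) cube([506, 325, 30]);
translate([28, 0, 1352]) cube([506, 325, 30]);
translate([28, 0, 1690]) cube([506, 325, 30]);


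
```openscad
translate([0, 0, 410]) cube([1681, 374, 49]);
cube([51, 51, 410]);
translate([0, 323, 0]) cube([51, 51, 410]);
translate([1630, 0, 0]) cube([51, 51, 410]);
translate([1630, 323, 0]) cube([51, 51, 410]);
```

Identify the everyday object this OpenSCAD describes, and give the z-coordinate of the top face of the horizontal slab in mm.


A bench. The seat-top height is 459 mm.

A long slab on four corner posts — a bench. The slab sits at z = 410 with thickness 49, so the top is 410 + 49 = 459 mm.


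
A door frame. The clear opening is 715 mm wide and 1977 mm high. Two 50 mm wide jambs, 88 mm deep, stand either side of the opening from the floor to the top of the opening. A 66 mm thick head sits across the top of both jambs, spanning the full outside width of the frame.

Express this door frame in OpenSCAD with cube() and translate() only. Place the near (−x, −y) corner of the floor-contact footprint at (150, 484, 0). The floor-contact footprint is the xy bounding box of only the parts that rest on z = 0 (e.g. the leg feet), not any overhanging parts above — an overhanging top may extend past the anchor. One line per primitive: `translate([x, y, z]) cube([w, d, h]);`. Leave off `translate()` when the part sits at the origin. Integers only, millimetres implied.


translate([150, 484, 0]) cube([50, 88, 1977]);
translate([915, 484, 0]) cube([50, 88, 1977]);
translate([150, 484, 1977]) cube([815, 88, 66]);


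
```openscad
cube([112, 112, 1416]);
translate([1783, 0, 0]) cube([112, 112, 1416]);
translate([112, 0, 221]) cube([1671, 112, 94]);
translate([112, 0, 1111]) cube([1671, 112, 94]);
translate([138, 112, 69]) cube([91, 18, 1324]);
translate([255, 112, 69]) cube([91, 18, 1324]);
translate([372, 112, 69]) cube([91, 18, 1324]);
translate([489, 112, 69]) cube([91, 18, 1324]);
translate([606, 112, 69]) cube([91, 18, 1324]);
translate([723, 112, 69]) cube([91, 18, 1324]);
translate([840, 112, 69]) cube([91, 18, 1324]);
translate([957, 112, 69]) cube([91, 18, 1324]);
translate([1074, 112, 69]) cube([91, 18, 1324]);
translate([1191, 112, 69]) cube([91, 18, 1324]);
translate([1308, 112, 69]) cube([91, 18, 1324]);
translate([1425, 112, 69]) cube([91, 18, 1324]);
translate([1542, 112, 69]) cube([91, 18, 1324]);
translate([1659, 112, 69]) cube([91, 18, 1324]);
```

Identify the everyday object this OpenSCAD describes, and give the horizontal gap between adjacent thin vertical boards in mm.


A fence section. The picket gap is 26 mm.

Two posts, two rails, 14 pickets — a fence section. Span 1671 mm holds 14 pickets of 91 mm with 15 equal gaps: ⌊(1671 − 14·91) / 15⌋ = 26 mm.


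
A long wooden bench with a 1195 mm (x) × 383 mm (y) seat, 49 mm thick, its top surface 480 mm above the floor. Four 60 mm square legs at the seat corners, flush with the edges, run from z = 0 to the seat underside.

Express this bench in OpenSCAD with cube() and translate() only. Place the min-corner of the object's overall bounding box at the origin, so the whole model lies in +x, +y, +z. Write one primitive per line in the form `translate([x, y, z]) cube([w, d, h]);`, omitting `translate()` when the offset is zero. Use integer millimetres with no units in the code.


translate([0, 0, 431]) cube([1195, 383, 49]);
cube([60, 60, 431]);
translate([0, 323, 0]) cube([60, 60, 431]);
translate([1135, 0, 0]) cube([60, 60, 431]);
translate([1135, 323, 0]) cube([60, 60, 431]);


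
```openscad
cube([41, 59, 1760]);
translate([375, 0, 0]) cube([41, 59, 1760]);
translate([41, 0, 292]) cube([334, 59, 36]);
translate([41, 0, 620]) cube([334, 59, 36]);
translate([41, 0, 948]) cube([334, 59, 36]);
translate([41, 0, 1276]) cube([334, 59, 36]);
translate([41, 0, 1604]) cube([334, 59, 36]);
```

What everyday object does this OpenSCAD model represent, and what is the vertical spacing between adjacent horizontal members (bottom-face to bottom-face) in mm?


A ladder. The rung spacing is 328 mm.

Two tall 41×59 posts with 5 short bars between them — a ladder. Adjacent rungs sit at z = 292 and z = 620, so the spacing is 620 − 292 = 328 mm.


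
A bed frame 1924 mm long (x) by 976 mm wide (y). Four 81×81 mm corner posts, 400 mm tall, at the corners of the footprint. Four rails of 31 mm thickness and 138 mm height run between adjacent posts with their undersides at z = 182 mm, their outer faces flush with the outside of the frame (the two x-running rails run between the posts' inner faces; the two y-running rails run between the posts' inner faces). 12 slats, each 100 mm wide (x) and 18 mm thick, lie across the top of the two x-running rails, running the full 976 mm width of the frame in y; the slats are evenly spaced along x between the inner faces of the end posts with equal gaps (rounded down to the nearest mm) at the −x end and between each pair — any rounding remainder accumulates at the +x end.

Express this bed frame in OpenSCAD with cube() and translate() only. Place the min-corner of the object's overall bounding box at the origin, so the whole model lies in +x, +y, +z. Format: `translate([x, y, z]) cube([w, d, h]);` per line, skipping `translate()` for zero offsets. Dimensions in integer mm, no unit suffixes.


cube([81, 81, 400]);
translate([0, 895, 0]) cube([81, 81, 400]);
translate([1843, 0, 0]) cube([81, 81, 400]);
translate([1843, 895, 0]) cube([81, 81, 400]);
translate([81, 0, 182]) cube([1762, 31, 138]);
translate([81, 945, 182]) cube([1762, 31, 138]);
translate([0, 81, 182]) cube([31, 814, 138]);
translate([1893, 81, 182]) cube([31, 814, 138]);
translate([124, 0, 320]) cube([100, 976, 18]);
translate([267, 0, 320]) cube([100, 976, 18]);
translate([410, 0, 320]) cube([100, 976, 18]);
translate([553, 0, 320]) cube([100, 976, 18]);
translate([696, 0, 320]) cube([100, 976, 18]);
translate([839, 0, 320]) cube([100, 976, 18]);
translate([982, 0, 320]) cube([100, 976, 18]);
translate([1125, 0, 320]) cube([100, 976, 18]);
translate([1268, 0, 320]) cube([100, 976, 18]);
translate([1411, 0, 320]) cube([100, 976, 18]);
translate([1554, 0, 320]) cube([100, 976, 18]);
translate([1697, 0, 320]) cube([100, 976, 18]);


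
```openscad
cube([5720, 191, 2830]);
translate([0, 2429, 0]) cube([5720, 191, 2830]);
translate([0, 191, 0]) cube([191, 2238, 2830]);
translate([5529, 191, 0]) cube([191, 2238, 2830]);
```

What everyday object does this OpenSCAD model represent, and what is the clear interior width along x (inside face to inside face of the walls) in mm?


A house (or room) frame. The interior width is 5338 mm.

Four 2830 mm walls enclosing a rectangle with no floor or roof — a room or house frame. Outside width is 5720 mm and wall thickness is 191 mm, so the interior width is 5720 − 2 × 191 = 5338 mm.


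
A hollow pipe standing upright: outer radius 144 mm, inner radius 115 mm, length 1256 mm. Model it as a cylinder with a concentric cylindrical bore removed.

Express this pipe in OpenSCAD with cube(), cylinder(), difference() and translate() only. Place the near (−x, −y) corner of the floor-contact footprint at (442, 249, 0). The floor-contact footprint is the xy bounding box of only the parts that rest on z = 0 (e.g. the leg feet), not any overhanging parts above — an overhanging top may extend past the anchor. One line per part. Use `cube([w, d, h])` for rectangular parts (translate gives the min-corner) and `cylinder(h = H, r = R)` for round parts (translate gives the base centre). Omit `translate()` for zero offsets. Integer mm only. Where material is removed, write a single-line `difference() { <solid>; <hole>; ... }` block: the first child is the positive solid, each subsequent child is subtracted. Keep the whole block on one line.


difference() { translate([586, 393, 0]) cylinder(h = 1256, r = 144); translate([586, 393, 0]) cylinder(h = 1256, r = 115); }


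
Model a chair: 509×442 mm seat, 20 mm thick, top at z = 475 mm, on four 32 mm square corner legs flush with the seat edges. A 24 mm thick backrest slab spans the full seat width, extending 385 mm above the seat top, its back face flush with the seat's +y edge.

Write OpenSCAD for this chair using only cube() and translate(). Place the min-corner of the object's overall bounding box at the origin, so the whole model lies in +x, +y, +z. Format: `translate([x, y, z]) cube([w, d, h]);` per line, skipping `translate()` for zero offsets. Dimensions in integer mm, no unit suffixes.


translate([0, 0, 455]) cube([509, 442, 20]);
cube([32, 32, 455]);
translate([477, 0, 0]) cube([32, 32, 455]);
translate([0, 410, 0]) cube([32, 32, 455]);
translate([477, 410, 0]) cube([32, 32, 455]);
translate([0, 418, 475]) cube([509, 24, 385]);


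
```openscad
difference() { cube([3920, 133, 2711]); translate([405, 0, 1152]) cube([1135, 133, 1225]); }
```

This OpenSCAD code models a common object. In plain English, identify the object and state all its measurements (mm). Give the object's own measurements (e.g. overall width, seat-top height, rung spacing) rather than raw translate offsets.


A wall 3920 mm long (x), 133 mm thick (y), 2711 mm tall, with a rectangular window opening cut through it. The opening is 1135 mm wide and 1225 mm tall; its sill is at z = 1152 mm and its near (−x) edge is 405 mm from the wall's −x end. The opening passes through the full wall thickness.


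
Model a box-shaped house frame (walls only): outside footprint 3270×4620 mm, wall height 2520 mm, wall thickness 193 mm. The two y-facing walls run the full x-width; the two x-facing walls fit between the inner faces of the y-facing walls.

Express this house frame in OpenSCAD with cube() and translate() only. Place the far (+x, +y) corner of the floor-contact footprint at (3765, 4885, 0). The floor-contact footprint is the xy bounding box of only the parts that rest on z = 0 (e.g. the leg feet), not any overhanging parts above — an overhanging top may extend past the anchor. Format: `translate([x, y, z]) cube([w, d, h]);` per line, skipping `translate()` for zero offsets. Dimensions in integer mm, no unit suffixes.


translate([495, 265, 0]) cube([3270, 193, 2520]);
translate([495, 4692, 0]) cube([3270, 193, 2520]);
translate([495, 458, 0]) cube([193, 4234, 2520]);
translate([3572, 458, 0]) cube([193, 4234, 2520]);


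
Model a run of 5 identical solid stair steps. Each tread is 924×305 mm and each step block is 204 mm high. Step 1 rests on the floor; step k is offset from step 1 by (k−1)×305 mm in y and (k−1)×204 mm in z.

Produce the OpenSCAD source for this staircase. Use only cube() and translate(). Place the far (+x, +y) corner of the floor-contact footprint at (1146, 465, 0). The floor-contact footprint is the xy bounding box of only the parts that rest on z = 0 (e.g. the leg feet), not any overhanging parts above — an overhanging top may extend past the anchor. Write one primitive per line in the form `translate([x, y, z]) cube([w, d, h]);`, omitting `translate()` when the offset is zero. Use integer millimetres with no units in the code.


translate([222, 160, 0]) cube([924, 305, 204]);
translate([222, 465, 204]) cube([924, 305, 204]);
translate([222, 770, 408]) cube([924, 305, 204]);
translate([222, 1075, 612]) cube([924, 305, 204]);
translate([222, 1380, 816]) cube([924, 305, 204]);


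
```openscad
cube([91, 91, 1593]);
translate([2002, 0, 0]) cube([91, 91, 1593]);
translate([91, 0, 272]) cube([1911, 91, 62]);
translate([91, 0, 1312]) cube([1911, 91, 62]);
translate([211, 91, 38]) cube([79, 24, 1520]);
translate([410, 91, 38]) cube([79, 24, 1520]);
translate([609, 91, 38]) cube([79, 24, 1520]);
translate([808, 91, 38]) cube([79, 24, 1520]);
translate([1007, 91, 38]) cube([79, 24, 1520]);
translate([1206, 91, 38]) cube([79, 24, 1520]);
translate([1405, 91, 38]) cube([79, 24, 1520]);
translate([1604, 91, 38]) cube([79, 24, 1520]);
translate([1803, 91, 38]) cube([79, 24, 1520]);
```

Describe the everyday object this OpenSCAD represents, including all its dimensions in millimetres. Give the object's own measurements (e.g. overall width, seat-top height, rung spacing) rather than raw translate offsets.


A fence section. Two 91×91 mm posts, 1593 mm tall, stand on the floor with a clear span of 1911 mm between their inner faces. Two horizontal rails of 91×62 mm section span the gap between the posts with their undersides at z = 272 mm and z = 1312 mm, flush with the posts' −y face. 9 pickets, each 79 mm wide, 24 mm thick and 1520 mm tall, are fixed to the +y face of the rails with their bottoms at z = 38 mm, spaced across the span with a 120 mm gap after the −x post and between neighbouring pickets and before the +x post.


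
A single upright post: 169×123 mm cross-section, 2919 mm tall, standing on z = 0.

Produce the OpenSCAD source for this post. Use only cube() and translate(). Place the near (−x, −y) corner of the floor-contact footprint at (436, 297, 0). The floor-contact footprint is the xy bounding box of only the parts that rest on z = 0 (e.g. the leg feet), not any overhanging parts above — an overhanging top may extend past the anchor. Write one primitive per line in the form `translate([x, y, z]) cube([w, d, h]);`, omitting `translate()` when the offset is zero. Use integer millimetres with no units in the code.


translate([436, 297, 0]) cube([169, 123, 2919]);


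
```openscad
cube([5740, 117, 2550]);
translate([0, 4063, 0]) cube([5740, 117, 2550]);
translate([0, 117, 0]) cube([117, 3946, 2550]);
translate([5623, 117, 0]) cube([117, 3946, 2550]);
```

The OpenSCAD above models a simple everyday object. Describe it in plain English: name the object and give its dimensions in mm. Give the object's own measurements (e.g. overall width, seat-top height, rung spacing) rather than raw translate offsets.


The wall frame of a small rectangular building: four walls, each 2550 mm tall and 117 mm thick, enclosing a footprint 5740 mm (x) by 4180 mm (y) outside-to-outside, with no floor or roof. The front and back walls (the −y and +y sides) span the full width; the two side walls fit between them.


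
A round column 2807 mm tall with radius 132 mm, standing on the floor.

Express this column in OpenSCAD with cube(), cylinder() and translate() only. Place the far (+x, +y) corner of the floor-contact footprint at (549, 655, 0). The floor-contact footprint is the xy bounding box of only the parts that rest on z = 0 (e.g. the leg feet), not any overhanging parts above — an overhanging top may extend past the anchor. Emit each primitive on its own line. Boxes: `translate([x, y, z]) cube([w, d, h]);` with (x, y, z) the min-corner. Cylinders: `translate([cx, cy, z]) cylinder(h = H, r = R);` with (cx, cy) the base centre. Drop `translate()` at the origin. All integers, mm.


translate([417, 523, 0]) cylinder(h = 2807, r = 132);


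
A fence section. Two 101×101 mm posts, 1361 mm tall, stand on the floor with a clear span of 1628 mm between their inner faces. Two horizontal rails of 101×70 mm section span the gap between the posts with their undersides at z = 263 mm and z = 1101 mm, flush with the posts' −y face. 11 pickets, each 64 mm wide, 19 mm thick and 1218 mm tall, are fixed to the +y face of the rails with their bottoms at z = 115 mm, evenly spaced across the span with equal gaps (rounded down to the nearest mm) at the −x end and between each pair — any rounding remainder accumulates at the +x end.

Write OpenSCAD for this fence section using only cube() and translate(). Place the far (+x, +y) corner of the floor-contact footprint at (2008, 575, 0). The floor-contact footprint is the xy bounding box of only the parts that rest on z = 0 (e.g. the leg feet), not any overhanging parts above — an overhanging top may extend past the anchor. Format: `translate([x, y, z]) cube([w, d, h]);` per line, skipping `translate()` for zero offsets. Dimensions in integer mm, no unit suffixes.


translate([178, 474, 0]) cube([101, 101, 1361]);
translate([1907, 474, 0]) cube([101, 101, 1361]);
translate([279, 474, 263]) cube([1628, 101, 70]);
translate([279, 474, 1101]) cube([1628, 101, 70]);
translate([356, 575, 115]) cube([64, 19, 1218]);
translate([497, 575, 115]) cube([64, 19, 1218]);
translate([638, 575, 115]) cube([64, 19, 1218]);
translate([779, 575, 115]) cube([64, 19, 1218]);
translate([920, 575, 115]) cube([64, 19, 1218]);
translate([1061, 575, 115]) cube([64, 19, 1218]);
translate([1202, 575, 115]) cube([64, 19, 1218]);
translate([1343, 575, 115]) cube([64, 19, 1218]);
translate([1484, 575, 115]) cube([64, 19, 1218]);
translate([1625, 575, 115]) cube([64, 19, 1218]);
translate([1766, 575, 115]) cube([64, 19, 1218]);


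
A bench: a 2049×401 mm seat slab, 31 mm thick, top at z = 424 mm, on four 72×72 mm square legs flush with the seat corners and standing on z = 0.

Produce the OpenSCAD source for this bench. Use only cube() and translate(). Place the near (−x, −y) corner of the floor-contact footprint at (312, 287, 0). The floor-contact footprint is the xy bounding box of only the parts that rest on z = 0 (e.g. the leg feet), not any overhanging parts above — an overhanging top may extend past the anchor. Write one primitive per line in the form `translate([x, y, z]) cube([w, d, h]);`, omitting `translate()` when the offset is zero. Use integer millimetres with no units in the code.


translate([312, 287, 393]) cube([2049, 401, 31]);
translate([312, 287, 0]) cube([72, 72, 393]);
translate([312, 616, 0]) cube([72, 72, 393]);
translate([2289, 287, 0]) cube([72, 72, 393]);
translate([2289, 616, 0]) cube([72, 72, 393]);


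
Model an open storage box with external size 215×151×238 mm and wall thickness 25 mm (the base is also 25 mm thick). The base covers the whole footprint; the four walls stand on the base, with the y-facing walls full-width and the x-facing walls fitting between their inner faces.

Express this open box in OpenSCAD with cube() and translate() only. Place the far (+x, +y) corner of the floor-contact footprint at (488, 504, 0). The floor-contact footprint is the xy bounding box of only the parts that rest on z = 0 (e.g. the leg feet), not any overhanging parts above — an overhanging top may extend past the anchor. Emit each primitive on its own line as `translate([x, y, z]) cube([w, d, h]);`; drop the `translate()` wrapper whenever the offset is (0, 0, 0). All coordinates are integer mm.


translate([273, 353, 0]) cube([215, 151, 25]);
translate([273, 353, 25]) cube([215, 25, 213]);
translate([273, 479, 25]) cube([215, 25, 213]);
translate([273, 378, 25]) cube([25, 101, 213]);
translate([463, 378, 25]) cube([25, 101, 213]);


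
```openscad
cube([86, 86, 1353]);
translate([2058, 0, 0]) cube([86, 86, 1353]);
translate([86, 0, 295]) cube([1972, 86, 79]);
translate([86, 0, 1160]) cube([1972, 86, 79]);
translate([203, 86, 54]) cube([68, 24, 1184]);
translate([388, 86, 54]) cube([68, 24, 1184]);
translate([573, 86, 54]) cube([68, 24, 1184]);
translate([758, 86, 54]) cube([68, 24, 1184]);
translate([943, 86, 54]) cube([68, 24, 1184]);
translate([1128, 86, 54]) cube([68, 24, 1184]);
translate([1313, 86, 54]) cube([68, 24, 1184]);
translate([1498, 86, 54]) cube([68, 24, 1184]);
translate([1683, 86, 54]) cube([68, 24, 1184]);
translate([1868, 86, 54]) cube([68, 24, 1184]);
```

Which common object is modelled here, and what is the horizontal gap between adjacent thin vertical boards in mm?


A fence section. The picket gap is 117 mm.

Two posts, two rails, 10 pickets — a fence section. Span 1972 mm holds 10 pickets of 68 mm with 11 equal gaps: ⌊(1972 − 10·68) / 11⌋ = 117 mm.


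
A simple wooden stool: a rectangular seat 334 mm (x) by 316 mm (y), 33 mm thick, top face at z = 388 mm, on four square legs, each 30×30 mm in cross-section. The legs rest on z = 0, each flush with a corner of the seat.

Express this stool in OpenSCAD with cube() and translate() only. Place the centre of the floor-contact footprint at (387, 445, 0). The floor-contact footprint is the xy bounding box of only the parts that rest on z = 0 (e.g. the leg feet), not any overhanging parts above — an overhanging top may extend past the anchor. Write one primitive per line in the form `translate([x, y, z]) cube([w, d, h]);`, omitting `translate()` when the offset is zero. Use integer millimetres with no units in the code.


translate([220, 287, 355]) cube([334, 316, 33]);
translate([220, 287, 0]) cube([30, 30, 355]);
translate([524, 287, 0]) cube([30, 30, 355]);
translate([220, 573, 0]) cube([30, 30, 355]);
translate([524, 573, 0]) cube([30, 30, 355]);


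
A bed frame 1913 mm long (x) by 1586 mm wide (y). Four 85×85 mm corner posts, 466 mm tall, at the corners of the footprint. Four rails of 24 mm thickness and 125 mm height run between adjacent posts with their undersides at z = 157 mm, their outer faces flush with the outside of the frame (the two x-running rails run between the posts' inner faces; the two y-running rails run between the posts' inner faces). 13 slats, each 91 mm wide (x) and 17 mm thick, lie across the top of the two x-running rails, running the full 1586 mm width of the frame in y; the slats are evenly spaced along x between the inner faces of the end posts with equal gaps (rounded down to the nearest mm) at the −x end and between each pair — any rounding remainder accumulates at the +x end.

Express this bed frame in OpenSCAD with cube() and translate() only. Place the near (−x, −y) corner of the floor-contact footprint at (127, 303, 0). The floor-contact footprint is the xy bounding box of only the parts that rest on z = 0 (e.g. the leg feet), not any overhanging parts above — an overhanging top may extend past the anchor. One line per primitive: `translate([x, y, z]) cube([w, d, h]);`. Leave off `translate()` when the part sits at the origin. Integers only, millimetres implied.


translate([127, 303, 0]) cube([85, 85, 466]);
translate([127, 1804, 0]) cube([85, 85, 466]);
translate([1955, 303, 0]) cube([85, 85, 466]);
translate([1955, 1804, 0]) cube([85, 85, 466]);
translate([212, 303, 157]) cube([1743, 24, 125]);
translate([212, 1865, 157]) cube([1743, 24, 125]);
translate([127, 388, 157]) cube([24, 1416, 125]);
translate([2016, 388, 157]) cube([24, 1416, 125]);
translate([252, 303, 282]) cube([91, 1586, 17]);
translate([383, 303, 282]) cube([91, 1586, 17]);
translate([514, 303, 282]) cube([91, 1586, 17]);
translate([645, 303, 282]) cube([91, 1586, 17]);
translate([776, 303, 282]) cube([91, 1586, 17]);
translate([907, 303, 282]) cube([91, 1586, 17]);
translate([1038, 303, 282]) cube([91, 1586, 17]);
translate([1169, 303, 282]) cube([91, 1586, 17]);
translate([1300, 303, 282]) cube([91, 1586, 17]);
translate([1431, 303, 282]) cube([91, 1586, 17]);
translate([1562, 303, 282]) cube([91, 1586, 17]);
translate([1693, 303, 282]) cube([91, 1586, 17]);
translate([1824, 303, 282]) cube([91, 1586, 17]);


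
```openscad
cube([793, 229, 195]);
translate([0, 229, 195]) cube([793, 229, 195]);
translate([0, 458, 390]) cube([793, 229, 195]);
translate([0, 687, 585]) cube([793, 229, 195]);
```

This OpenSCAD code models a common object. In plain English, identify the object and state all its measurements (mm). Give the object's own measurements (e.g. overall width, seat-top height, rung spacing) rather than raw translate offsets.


A straight staircase of 4 solid steps. Each step is 793 mm wide (x), 229 mm deep (y, the going) and 195 mm tall (the rise). The first step rests on the floor; each subsequent step sits one going further in +y and one rise higher in +z, directly behind and above the previous step with no overlap.


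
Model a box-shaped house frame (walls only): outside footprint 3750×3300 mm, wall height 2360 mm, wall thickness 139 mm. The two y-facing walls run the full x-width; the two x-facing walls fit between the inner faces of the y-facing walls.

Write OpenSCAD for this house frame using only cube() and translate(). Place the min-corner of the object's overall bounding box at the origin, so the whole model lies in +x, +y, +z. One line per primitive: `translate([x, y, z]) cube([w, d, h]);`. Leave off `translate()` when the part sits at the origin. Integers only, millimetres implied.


cube([3750, 139, 2360]);
translate([0, 3161, 0]) cube([3750, 139, 2360]);
translate([0, 139, 0]) cube([139, 3022, 2360]);
translate([3611, 139, 0]) cube([139, 3022, 2360]);


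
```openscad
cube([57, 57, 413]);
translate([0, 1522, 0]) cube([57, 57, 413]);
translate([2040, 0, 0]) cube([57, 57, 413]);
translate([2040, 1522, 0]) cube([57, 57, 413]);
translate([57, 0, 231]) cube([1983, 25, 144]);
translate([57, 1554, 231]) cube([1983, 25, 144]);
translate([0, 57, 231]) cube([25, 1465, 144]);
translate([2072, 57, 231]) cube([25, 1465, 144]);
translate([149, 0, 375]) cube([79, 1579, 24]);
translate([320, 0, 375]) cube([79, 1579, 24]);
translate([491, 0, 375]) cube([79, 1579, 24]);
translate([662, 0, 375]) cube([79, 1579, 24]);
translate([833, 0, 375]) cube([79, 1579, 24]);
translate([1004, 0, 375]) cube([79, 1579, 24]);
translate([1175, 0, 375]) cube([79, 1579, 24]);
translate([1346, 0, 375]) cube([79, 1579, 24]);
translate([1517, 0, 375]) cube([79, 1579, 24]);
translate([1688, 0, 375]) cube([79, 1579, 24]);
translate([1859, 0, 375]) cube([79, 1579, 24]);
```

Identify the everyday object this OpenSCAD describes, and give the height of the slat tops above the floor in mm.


A bed frame. The slat-top height is 399 mm.

Four posts, four rails, and a row of slats — a bed frame. Slats sit on the rails at z = 231 + 144 = 375; with slat thickness 24, the top is 399 mm.


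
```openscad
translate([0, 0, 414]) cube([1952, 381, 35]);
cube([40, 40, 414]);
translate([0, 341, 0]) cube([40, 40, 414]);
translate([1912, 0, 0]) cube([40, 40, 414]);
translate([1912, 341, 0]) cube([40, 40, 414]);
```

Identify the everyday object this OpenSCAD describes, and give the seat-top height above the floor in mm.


A bench. The seat-top height is 449 mm.

A long slab on four corner posts — a bench. The slab sits at z = 414 with thickness 35, so the top is 414 + 35 = 449 mm.


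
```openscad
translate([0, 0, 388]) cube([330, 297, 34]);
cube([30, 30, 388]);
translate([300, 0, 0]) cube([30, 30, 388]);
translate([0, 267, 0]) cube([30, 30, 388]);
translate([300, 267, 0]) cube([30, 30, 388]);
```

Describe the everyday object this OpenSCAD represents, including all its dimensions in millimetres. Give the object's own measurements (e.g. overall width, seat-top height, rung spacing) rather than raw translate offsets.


A simple wooden stool: a rectangular seat 330 mm (x) by 297 mm (y), 34 mm thick, top face at z = 422 mm, on four square legs, each 30×30 mm in cross-section. The legs rest on z = 0, each flush with a corner of the seat.


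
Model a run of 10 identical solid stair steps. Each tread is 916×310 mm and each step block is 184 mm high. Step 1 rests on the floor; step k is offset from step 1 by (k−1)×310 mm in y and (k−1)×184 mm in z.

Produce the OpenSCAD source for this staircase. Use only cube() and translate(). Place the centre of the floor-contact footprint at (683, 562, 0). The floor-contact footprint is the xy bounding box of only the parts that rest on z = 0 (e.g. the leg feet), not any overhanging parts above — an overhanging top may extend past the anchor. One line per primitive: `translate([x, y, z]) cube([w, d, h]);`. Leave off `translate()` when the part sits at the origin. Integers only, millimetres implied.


translate([225, 407, 0]) cube([916, 310, 184]);
translate([225, 717, 184]) cube([916, 310, 184]);
translate([225, 1027, 368]) cube([916, 310, 184]);
translate([225, 1337, 552]) cube([916, 310, 184]);
translate([225, 1647, 736]) cube([916, 310, 184]);
translate([225, 1957, 920]) cube([916, 310, 184]);
translate([225, 2267, 1104]) cube([916, 310, 184]);
translate([225, 2577, 1288]) cube([916, 310, 184]);
translate([225, 2887, 1472]) cube([916, 310, 184]);
translate([225, 3197, 1656]) cube([916, 310, 184]);


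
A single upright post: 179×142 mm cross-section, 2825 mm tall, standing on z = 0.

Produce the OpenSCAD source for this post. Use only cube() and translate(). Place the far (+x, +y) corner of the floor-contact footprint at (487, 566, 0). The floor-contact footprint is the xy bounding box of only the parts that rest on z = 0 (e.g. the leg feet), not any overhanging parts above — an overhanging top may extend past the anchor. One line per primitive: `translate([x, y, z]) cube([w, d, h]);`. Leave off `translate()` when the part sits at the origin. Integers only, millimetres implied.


translate([308, 424, 0]) cube([179, 142, 2825]);


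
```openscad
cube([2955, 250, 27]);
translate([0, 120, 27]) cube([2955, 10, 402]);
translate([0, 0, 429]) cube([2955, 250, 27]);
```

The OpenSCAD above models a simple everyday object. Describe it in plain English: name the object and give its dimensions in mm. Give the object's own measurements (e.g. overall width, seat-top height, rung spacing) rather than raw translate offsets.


An I-beam lying along x, 2955 mm long. Overall section height 456 mm. Two flanges 250 mm wide (y) and 27 mm thick, one on the floor and one at the top; a web 10 mm thick runs between them, centred on the flange width.
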